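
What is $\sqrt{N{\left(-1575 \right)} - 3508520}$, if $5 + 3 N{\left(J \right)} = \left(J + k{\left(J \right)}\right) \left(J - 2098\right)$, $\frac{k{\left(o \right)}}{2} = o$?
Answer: $\frac{4 \sqrt{1280505}}{3} \approx 1508.8$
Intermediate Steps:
$k{\left(o \right)} = 2 o$
$N{\left(J \right)} = - \frac{5}{3} + J \left(-2098 + J\right)$ ($N{\left(J \right)} = - \frac{5}{3} + \frac{\left(J + 2 J\right) \left(J - 2098\right)}{3} = - \frac{5}{3} + \frac{3 J \left(-2098 + J\right)}{3} = - \frac{5}{3} + J \left(-2098 + J\right)$)
$\sqrt{N{\left(-1575 \right)} - 3508520} = \sqrt{\left(- \frac{5}{3} + \left(-1575\right)^{2} - -3304350\right) - 3508520} = \sqrt{\left(- \frac{5}{3} + 2480625 + 3304350\right) - 3508520} = \sqrt{\frac{17354920}{3} - 3508520} = \sqrt{\frac{6829360}{3}} = \frac{4 \sqrt{1280505}}{3}$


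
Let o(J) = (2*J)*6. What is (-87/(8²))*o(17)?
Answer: -4437/16 ≈ -277.31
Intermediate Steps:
o(J) = 12*J
(-87/(8²))*o(17) = (-87/(8²))*(12*17) = -87/64*204 = -4437/16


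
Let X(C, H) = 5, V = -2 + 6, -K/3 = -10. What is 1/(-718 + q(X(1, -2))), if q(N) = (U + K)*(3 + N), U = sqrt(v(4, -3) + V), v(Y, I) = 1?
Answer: -239/114082 - 2*sqrt(5)/57041 ≈ -0.0021734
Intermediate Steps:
K = 30 (K = -3*(-10) = 30)
V = 4
U = sqrt(5) (U = sqrt(1 + 4) = sqrt(5) ≈ 2.2361)
q(N) = (3 + N)*(30 + sqrt(5)) (q(N) = (sqrt(5) + 30)*(3 + N) = (30 + sqrt(5))*(3 + N) = (3 + N)*(30 + sqrt(5)))
1/(-718 + q(X(1, -2))) = 1/(-718 + (90 + 3*sqrt(5) + 30*5 + 5*sqrt(5))) = 1/(-718 + (90 + 3*sqrt(5) + 150 + 5*sqrt(5))) = 1/(-718 + (240 + 8*sqrt(5))) = 1/(-478 + 8*sqrt(5))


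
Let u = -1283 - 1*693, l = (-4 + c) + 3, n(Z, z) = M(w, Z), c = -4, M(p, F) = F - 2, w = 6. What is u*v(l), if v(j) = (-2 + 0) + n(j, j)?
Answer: 17784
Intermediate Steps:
M(p, F) = -2 + F
n(Z, z) = -2 + Z
l = -5 (l = (-4 - 4) + 3 = -8 + 3 = -5)
u = -1976 (u = -1283 - 693 = -1976)
v(j) = -4 + j (v(j) = (-2 + 0) + (-2 + j) = -2 + (-2 + j) = -4 + j)
u*v(l) = -1976*(-4 - 5) = -1976*(-9) = 17784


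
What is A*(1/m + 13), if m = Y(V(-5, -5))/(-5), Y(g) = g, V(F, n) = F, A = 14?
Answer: 196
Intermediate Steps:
m = 1 (m = -5/(-5) = -5*(-1/5) = 1)
A*(1/m + 13) = 14*(1/1 + 13) = 14*(1*1 + 13) = 14*(1 + 13) = 14*14 = 196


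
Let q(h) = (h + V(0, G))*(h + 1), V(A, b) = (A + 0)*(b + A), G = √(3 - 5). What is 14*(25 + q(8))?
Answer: 1358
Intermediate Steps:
G = I*√2 (G = √(-2) = I*√2 ≈ 1.4142*I)
V(A, b) = A*(A + b)
q(h) = h*(1 + h) (q(h) = (h + 0*(0 + I*√2))*(h + 1) = (h + 0*(I*√2))*(1 + h) = (h + 0)*(1 + h) = h*(1 + h))
14*(25 + q(8)) = 14*(25 + 8*(1 + 8)) = 14*(25 + 8*9) = 14*(25 + 72) = 14*97 = 1358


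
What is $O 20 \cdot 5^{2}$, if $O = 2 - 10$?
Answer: $-4000$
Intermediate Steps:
$O = -8$ ($O = 2 - 10 = -8$)
$O 20 \cdot 5^{2} = \left(-8\right) 20 \cdot 5^{2} = \left(-160\right) 25 = -4000$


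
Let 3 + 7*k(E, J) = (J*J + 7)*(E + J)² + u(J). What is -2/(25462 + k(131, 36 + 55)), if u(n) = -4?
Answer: -2/58377717 ≈ -3.4260e-8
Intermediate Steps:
k(E, J) = -1 + (E + J)²*(7 + J²)/7 (k(E, J) = -3/7 + ((J*J + 7)*(E + J)² - 4)/7 = -3/7 + ((J² + 7)*(E + J)² - 4)/7 = -3/7 + ((7 + J²)*(E + J)² - 4)/7 = -3/7 + ((E + J)²*(7 + J²) - 4)/7 = -3/7 + (-4 + (E + J)²*(7 + J²))/7 = -3/7 + (-4/7 + (E + J)²*(7 + J²)/7) = -1 + (E + J)²*(7 + J²)/7)
-2/(25462 + k(131, 36 + 55)) = -2/(25462 + (-1 + (131 + (36 + 55))² + (36 + 55)²*(131 + (36 + 55))²/7)) = -2/(25462 + (-1 + (131 + 91)² + (⅐)*91²*(131 + 91)²)) = -2/(25462 + (-1 + 222² + (⅐)*8281*222²)) = -2/(25462 + (-1 + 49284 + (⅐)*8281*49284)) = -2/(25462 + (-1 + 49284 + 58302972)) = -2/(25462 + 58352255) = -2/58377717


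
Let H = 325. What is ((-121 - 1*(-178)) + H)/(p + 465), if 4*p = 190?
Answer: 764/1025 ≈ 0.74537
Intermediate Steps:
p = 95/2 (p = (¼)*190 = 95/2 ≈ 47.500)
((-121 - 1*(-178)) + H)/(p + 465) = ((-121 - 1*(-178)) + 325)/(95/2 + 465) = ((-121 + 178) + 325)/(1025/2) = (57 + 325)*(2/1025) = 382*(2/1025) = 764/1025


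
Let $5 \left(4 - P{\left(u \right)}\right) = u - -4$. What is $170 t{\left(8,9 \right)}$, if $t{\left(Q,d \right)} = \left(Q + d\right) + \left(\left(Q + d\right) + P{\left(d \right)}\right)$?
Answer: $6018$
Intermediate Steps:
$P{\left(u \right)} = \frac{16}{5} - \frac{u}{5}$ ($P{\left(u \right)} = 4 - \frac{u - -4}{5} = 4 - \frac{u + 4}{5} = 4 - \frac{4 + u}{5} = 4 - \left(\frac{4}{5} + \frac{u}{5}\right) = \frac{16}{5} - \frac{u}{5}$)
$t{\left(Q,d \right)} = \frac{16}{5} + 2 Q + \frac{9 d}{5}$ ($t{\left(Q,d \right)} = \left(Q + d\right) - \left(- \frac{16}{5} - Q - \frac{4 d}{5}\right) = \left(Q + d\right) + \left(\frac{16}{5} + Q + \frac{4 d}{5}\right) = \frac{16}{5} + 2 Q + \frac{9 d}{5}$)
$170 t{\left(8,9 \right)} = 170 \left(\frac{16}{5} + 2 \cdot 8 + \frac{9}{5} \cdot 9\right) = 170 \left(\frac{16}{5} + 16 + \frac{81}{5}\right) = 170 \cdot \frac{177}{5} = 6018$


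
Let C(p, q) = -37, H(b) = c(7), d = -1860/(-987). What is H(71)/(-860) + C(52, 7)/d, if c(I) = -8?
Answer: -523191/26660 ≈ -19.625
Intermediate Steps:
d = 620/329 (d = -1860*(-1/987) = 620/329 ≈ 1.8845)
H(b) = -8
H(71)/(-860) + C(52, 7)/d = -8/(-860) - 37/620/329 = -8*(-1/860) - 37*329/620 = 2/215 - 12173/620 = -523191/26660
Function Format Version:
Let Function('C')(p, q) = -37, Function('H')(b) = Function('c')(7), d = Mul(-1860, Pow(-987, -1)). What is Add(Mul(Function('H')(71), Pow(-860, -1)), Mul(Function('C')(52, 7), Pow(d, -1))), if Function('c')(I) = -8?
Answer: Rational(-523191, 26660) ≈ -19.625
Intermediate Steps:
d = Rational(620, 329) (d = Mul(-1860, Rational(-1, 987)) = Rational(620, 329) ≈ 1.8845)
Function('H')(b) = -8
Add(Mul(Function('H')(71), Pow(-860, -1)), Mul(Function('C')(52, 7), Pow(d, -1))) = Add(Mul(-8, Pow(-860, -1)), Mul(-37, Pow(Rational(620, 329), -1))) = Add(Mul(-8, Rational(-1, 860)), Mul(-37, Rational(329, 620))) = Add(Rational(2, 215), Rational(-12173, 620)) = Rational(-523191, 26660)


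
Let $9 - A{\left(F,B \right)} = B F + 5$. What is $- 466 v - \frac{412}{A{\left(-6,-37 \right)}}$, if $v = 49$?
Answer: $- \frac{2488700}{109} \approx -22832.0$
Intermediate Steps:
$A{\left(F,B \right)} = 4 - B F$ ($A{\left(F,B \right)} = 9 - \left(B F + 5\right) = 9 - \left(5 + B F\right) = 4 - B F$)
$- 466 v - \frac{412}{A{\left(-6,-37 \right)}} = \left(-466\right) 49 - \frac{412}{4 - \left(-37\right) \left(-6\right)} = -22834 - \frac{412}{4 - 222} = -22834 - \frac{412}{-218} = -22834 - - \frac{206}{109} = -22834 + \frac{206}{109} = - \frac{2488700}{109}$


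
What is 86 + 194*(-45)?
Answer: -8644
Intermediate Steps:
86 + 194*(-45) = 86 - 8730 = -8644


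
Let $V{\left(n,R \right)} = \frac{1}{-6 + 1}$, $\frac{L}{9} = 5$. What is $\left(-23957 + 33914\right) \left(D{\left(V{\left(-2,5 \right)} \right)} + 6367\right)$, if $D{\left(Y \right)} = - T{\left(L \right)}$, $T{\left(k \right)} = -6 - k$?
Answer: $63904026$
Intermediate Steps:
$L = 45$ ($L = 9 \cdot 5 = 45$)
$V{\left(n,R \right)} = - \frac{1}{5}$ ($V{\left(n,R \right)} = \frac{1}{-5} = - \frac{1}{5}$)
$D{\left(Y \right)} = 51$ ($D{\left(Y \right)} = - (-6 - 45) = \left(-1\right) \left(-51\right) = 51$)
$\left(-23957 + 33914\right) \left(D{\left(V{\left(-2,5 \right)} \right)} + 6367\right) = \left(-23957 + 33914\right) \left(51 + 6367\right) = 9957 \cdot 6418 = 63904026$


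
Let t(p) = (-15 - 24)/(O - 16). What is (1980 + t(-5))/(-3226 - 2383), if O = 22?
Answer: -3947/11218 ≈ -0.35185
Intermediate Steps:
t(p) = -13/2 (t(p) = (-15 - 24)/(22 - 16) = -39/6 = -39*⅙ = -13/2)
(1980 + t(-5))/(-3226 - 2383) = (1980 - 13/2)/(-3226 - 2383) = (3947/2)/(-5609) = (3947/2)*(-1/5609) = -3947/11218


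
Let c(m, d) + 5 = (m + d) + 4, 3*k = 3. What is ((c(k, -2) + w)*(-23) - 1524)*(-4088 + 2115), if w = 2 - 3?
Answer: 2870715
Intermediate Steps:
k = 1 (k = (1/3)*3 = 1)
w = -1
c(m, d) = -1 + d + m (c(m, d) = -5 + ((m + d) + 4) = -5 + ((d + m) + 4) = -5 + (4 + d + m) = -1 + d + m)
((c(k, -2) + w)*(-23) - 1524)*(-4088 + 2115) = (((-1 - 2 + 1) - 1)*(-23) - 1524)*(-4088 + 2115) = ((-2 - 1)*(-23) - 1524)*(-1973) = (-3*(-23) - 1524)*(-1973) = (69 - 1524)*(-1973) = -1455*(-1973) = 2870715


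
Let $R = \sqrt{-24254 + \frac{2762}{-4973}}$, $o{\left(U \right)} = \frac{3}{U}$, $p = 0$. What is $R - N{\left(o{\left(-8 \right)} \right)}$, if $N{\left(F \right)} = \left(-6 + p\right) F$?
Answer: $- \frac{9}{4} + \frac{4 i \sqrt{37489552287}}{4973} \approx -2.25 + 155.74 i$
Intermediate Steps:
$N{\left(F \right)} = - 6 F$ ($N{\left(F \right)} = \left(-6 + 0\right) F = - 6 F$)
$R = \frac{4 i \sqrt{37489552287}}{4973}$ ($R = \sqrt{-24254 + 2762 \left(- \frac{1}{4973}\right)} = \sqrt{-24254 - \frac{2762}{4973}} = \sqrt{- \frac{120617904}{4973}} = \frac{4 i \sqrt{37489552287}}{4973} \approx 155.74 i$)
$R - N{\left(o{\left(-8 \right)} \right)} = \frac{4 i \sqrt{37489552287}}{4973} - - 6 \frac{3}{-8} = \frac{4 i \sqrt{37489552287}}{4973} - - 6 \cdot 3 \left(- \frac{1}{8}\right) = \frac{4 i \sqrt{37489552287}}{4973} - \left(-6\right) \left(- \frac{3}{8}\right) = \frac{4 i \sqrt{37489552287}}{4973} - \frac{9}{4} = - \frac{9}{4} + \frac{4 i \sqrt{37489552287}}{4973}$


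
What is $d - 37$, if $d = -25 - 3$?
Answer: $-65$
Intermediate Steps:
$d = -28$
$d - 37 = -28 - 37 = -65$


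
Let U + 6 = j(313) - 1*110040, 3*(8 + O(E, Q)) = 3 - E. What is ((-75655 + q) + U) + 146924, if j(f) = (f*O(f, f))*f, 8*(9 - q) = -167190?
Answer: -131101015/12 ≈ -1.0925e+7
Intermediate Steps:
O(E, Q) = -7 - E/3 (O(E, Q) = -8 + (3 - E)/3 = -8 + (1 - E/3) = -7 - E/3)
q = 83631/4 (q = 9 - ⅛*(-167190) = 9 + 83595/4 = 83631/4 ≈ 20908.)
j(f) = f²*(-7 - f/3) (j(f) = (f*(-7 - f/3))*f = f²*(-7 - f/3))
U = -33051784/3 (U = -6 + ((⅓)*313²*(-21 - 1*313) - 1*110040) = -6 + ((⅓)*97969*(-21 - 313) - 110040) = -6 + ((⅓)*97969*(-334) - 110040) = -6 + (-32721646/3 - 110040) = -6 - 33051766/3 = -33051784/3 ≈ -1.1017e+7)
((-75655 + q) + U) + 146924 = ((-75655 + 83631/4) - 33051784/3) + 146924 = (-218989/4 - 33051784/3) + 146924 = -132864103/12 + 146924 = -131101015/12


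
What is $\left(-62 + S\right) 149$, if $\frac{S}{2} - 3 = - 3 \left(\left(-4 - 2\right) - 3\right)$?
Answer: $-298$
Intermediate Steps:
$S = 60$ ($S = 6 + 2 \left(- 3 \left(\left(-4 - 2\right) - 3\right)\right) = 6 + 2 \left(- 3 \left(-6 - 3\right)\right) = 6 + 2 \left(\left(-3\right) \left(-9\right)\right) = 6 + 2 \cdot 27 = 6 + 54 = 60$)
$\left(-62 + S\right) 149 = \left(-62 + 60\right) 149 = \left(-2\right) 149 = -298$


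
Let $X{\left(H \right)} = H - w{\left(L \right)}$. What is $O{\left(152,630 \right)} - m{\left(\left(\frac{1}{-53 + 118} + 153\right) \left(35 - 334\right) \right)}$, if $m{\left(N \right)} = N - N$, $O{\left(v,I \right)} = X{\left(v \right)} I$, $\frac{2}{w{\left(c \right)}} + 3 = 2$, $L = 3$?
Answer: $97020$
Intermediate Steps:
$w{\left(c \right)} = -2$ ($w{\left(c \right)} = \frac{2}{-3 + 2} = \frac{2}{-1} = 2 \left(-1\right) = -2$)
$X{\left(H \right)} = 2 + H$ ($X{\left(H \right)} = H - -2 = H + 2 = 2 + H$)
$O{\left(v,I \right)} = I \left(2 + v\right)$ ($O{\left(v,I \right)} = \left(2 + v\right) I = I \left(2 + v\right)$)
$m{\left(N \right)} = 0$
$O{\left(152,630 \right)} - m{\left(\left(\frac{1}{-53 + 118} + 153\right) \left(35 - 334\right) \right)} = 630 \left(2 + 152\right) - 0 = 630 \cdot 154 + 0 = 97020 + 0 = 97020$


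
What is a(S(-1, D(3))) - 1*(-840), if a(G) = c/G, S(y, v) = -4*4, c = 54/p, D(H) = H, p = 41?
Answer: 275493/328 ≈ 839.92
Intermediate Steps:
c = 54/41 ≈ 1.3171
S(y, v) = -16
a(G) = 54/(41*G)
a(S(-1, D(3))) - 1*(-840) = (54/41)/(-16) - 1*(-840) = (54/41)*(-1/16) + 840 = -27/328 + 840 = 275493/328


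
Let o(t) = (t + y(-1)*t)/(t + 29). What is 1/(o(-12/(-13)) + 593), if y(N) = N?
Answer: 1/593 ≈ 0.0016863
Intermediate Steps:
o(t) = 0 (o(t) = (t - t)/(t + 29) = 0/(29 + t) = 0)
1/(o(-12/(-13)) + 593) = 1/(0 + 593) = 1/593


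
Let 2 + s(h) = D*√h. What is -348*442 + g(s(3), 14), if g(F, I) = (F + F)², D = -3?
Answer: -153692 + 48*√3 ≈ -1.5361e+5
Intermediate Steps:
s(h) = -2 - 3*√h
g(F, I) = 4*F² (g(F, I) = (2*F)² = 4*F²)
-348*442 + g(s(3), 14) = -348*442 + 4*(-2 - 3*√3)² = -153816 + 4*(-2 - 3*√3)²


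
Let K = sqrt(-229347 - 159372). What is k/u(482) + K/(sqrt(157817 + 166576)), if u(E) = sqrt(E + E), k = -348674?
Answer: -174337*sqrt(241)/241 + 3*I*sqrt(1556762007)/108131 ≈ -11230.0 + 1.0947*I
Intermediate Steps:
u(E) = sqrt(2)*sqrt(E) (u(E) = sqrt(2*E) = sqrt(2)*sqrt(E))
K = 9*I*sqrt(4799) (K = sqrt(-388719) = 9*I*sqrt(4799) ≈ 623.47*I)
k/u(482) + K/(sqrt(157817 + 166576)) = -348674*sqrt(241)/482 + (9*I*sqrt(4799))/(sqrt(157817 + 166576)) = -348674*sqrt(241)/482 + (9*I*sqrt(4799))/(sqrt(324393)) = -174337*sqrt(241)/241 + (9*I*sqrt(4799))*(sqrt(324393)/324393) = -174337*sqrt(241)/241 + 3*I*sqrt(1556762007)/108131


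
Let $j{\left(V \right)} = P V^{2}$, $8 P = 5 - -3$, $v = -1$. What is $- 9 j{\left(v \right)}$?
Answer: $-9$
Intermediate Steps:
$P = 1$ ($P = \frac{5 - -3}{8} = \frac{5 + 3}{8} = \frac{1}{8} \cdot 8 = 1$)
$j{\left(V \right)} = V^{2}$ ($j{\left(V \right)} = 1 V^{2} = V^{2}$)
$- 9 j{\left(v \right)} = - 9 \left(-1\right)^{2} = \left(-9\right) 1 = -9$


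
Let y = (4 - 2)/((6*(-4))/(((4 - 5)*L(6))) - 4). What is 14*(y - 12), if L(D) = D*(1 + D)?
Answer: -1057/6 ≈ -176.17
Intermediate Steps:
y = -7/12 (y = (4 - 2)/((6*(-4))/(((4 - 5)*(6*(1 + 6)))) - 4) = 2/(-24/((-6*7)) - 4) = 2/(-24/((-1*42)) - 4) = 2/(-24/(-42) - 4) = 2/(-24*(-1/42) - 4) = 2/(4/7 - 4) = 2/(-24/7) = 2*(-7/24) = -7/12 ≈ -0.58333)
14*(y - 12) = 14*(-7/12 - 12) = 14*(-151/12) = -1057/6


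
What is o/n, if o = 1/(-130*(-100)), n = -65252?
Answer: -1/848276000 ≈ -1.1789e-9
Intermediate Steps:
o = 1/13000 ≈ 7.6923e-5
o/n = (1/13000)/(-65252) = (1/13000)*(-1/65252) = -1/848276000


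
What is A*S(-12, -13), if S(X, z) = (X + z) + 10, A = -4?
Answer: 60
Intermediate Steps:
S(X, z) = 10 + X + z
A*S(-12, -13) = -4*(10 - 12 - 13) = -4*(-15) = 60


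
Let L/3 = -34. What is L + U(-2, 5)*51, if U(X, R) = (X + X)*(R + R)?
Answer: -2142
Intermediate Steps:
U(X, R) = 4*R*X (U(X, R) = (2*X)*(2*R) = 4*R*X)
L = -102 (L = 3*(-34) = -102)
L + U(-2, 5)*51 = -102 + (4*5*(-2))*51 = -102 - 40*51 = -102 - 2040 = -2142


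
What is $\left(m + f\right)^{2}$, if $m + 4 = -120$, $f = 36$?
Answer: $7744$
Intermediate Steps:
$m = -124$ ($m = -4 - 120 = -124$)
$\left(m + f\right)^{2} = \left(-124 + 36\right)^{2} = \left(-88\right)^{2} = 7744$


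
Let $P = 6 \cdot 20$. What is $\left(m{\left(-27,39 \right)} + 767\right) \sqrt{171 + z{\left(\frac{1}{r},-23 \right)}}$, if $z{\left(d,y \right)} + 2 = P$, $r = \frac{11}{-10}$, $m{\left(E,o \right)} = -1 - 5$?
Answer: $12937$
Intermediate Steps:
$m{\left(E,o \right)} = -6$ ($m{\left(E,o \right)} = -1 - 5 = -6$)
$r = - \frac{11}{10}$ ($r = 11 \left(- \frac{1}{10}\right) = - \frac{11}{10} \approx -1.1$)
$P = 120$
$z{\left(d,y \right)} = 118$ ($z{\left(d,y \right)} = -2 + 120 = 118$)
$\left(m{\left(-27,39 \right)} + 767\right) \sqrt{171 + z{\left(\frac{1}{r},-23 \right)}} = \left(-6 + 767\right) \sqrt{171 + 118} = 761 \sqrt{289} = 761 \cdot 17 = 12937$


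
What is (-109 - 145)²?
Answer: 64516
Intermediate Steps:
(-109 - 145)² = (-254)² = 64516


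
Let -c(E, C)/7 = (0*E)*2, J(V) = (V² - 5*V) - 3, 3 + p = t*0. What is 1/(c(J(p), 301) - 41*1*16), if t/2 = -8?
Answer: -1/656 ≈ -0.0015244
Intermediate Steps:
t = -16 (t = 2*(-8) = -16)
p = -3 (p = -3 - 16*0 = -3 + 0 = -3)
J(V) = -3 + V² - 5*V
c(E, C) = 0 (c(E, C) = -7*0*E*2 = -0*2 = -7*0 = 0)
1/(c(J(p), 301) - 41*1*16) = 1/(0 - 41*1*16) = 1/(0 - 41*16) = 1/(0 - 656) = 1/(-656) = -1/656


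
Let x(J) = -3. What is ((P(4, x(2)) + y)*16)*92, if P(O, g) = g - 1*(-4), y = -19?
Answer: -26496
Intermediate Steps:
P(O, g) = 4 + g (P(O, g) = g + 4 = 4 + g)
((P(4, x(2)) + y)*16)*92 = (((4 - 3) - 19)*16)*92 = ((1 - 19)*16)*92 = -18*16*92 = -288*92 = -26496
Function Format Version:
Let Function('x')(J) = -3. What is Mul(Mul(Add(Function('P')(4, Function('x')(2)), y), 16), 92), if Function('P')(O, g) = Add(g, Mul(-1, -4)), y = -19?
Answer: -26496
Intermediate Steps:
Function('P')(O, g) = Add(4, g) (Function('P')(O, g) = Add(g, 4) = Add(4, g))
Mul(Mul(Add(Function('P')(4, Function('x')(2)), y), 16), 92) = Mul(Mul(Add(Add(4, -3), -19), 16), 92) = Mul(Mul(Add(1, -19), 16), 92) = Mul(Mul(-18, 16), 92) = Mul(-288, 92) = -26496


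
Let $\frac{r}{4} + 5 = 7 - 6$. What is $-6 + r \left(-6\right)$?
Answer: $90$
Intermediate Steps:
$r = -16$ ($r = -20 + 4 \left(7 - 6\right) = -20 + 4 \cdot 1 = -20 + 4 = -16$)
$-6 + r \left(-6\right) = -6 - -96 = -6 + 96 = 90$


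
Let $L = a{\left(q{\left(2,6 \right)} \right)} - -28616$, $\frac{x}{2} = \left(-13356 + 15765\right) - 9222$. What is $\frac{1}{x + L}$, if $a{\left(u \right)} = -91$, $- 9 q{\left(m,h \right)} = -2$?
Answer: $\frac{1}{14899} \approx 6.7119 \cdot 10^{-5}$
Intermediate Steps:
$q{\left(m,h \right)} = \frac{2}{9}$ ($q{\left(m,h \right)} = \left(- \frac{1}{9}\right) \left(-2\right) = \frac{2}{9}$)
$x = -13626$ ($x = 2 \left(\left(-13356 + 15765\right) - 9222\right) = 2 \left(2409 - 9222\right) = 2 \left(-6813\right) = -13626$)
$L = 28525$ ($L = -91 - -28616 = -91 + 28616 = 28525$)
$\frac{1}{x + L} = \frac{1}{-13626 + 28525} = \frac{1}{14899}$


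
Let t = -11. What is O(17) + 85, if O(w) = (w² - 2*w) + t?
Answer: 329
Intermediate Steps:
O(w) = -11 + w² - 2*w (O(w) = (w² - 2*w) - 11 = -11 + w² - 2*w)
O(17) + 85 = (-11 + 17² - 2*17) + 85 = (-11 + 289 - 34) + 85 = 244 + 85 = 329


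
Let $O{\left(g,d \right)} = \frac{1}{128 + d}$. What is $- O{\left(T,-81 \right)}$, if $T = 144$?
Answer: $- \frac{1}{47} \approx -0.021277$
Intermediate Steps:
$- O{\left(T,-81 \right)} = - \frac{1}{128 - 81} = - \frac{1}{47}$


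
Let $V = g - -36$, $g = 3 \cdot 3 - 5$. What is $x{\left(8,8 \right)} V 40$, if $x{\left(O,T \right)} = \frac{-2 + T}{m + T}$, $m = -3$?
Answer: $1920$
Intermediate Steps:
$x{\left(O,T \right)} = \frac{-2 + T}{-3 + T}$
$g = 4$ ($g = 9 - 5 = 4$)
$V = 40$ ($V = 4 - -36 = 4 + 36 = 40$)
$x{\left(8,8 \right)} V 40 = \frac{-2 + 8}{-3 + 8} \cdot 40 \cdot 40 = \frac{1}{5} \cdot 6 \cdot 40 \cdot 40 = \frac{6}{5} \cdot 40 \cdot 40 = 48 \cdot 40 = 1920$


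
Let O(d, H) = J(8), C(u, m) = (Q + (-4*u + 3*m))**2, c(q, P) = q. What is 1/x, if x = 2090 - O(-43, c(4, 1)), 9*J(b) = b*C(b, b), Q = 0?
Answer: 9/18298 ≈ 0.00049186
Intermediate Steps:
C(u, m) = (-4*u + 3*m)**2 (C(u, m) = (0 + (-4*u + 3*m))**2 = (-4*u + 3*m)**2)
J(b) = b**3/9 (J(b) = (b*(-4*b + 3*b)**2)/9 = (b*(-b)**2)/9 = (b*b**2)/9 = b**3/9)
O(d, H) = 512/9 (O(d, H) = (1/9)*8**3 = (1/9)*512 = 512/9)
x = 18298/9 (x = 2090 - 1*512/9 = 2090 - 512/9 = 18298/9 ≈ 2033.1)
1/x = 1/(18298/9) = 9/18298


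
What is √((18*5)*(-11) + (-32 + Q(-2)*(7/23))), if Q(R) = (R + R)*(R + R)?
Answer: I*√538062/23 ≈ 31.892*I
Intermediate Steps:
Q(R) = 4*R² (Q(R) = (2*R)*(2*R) = 4*R²)
√((18*5)*(-11) + (-32 + Q(-2)*(7/23))) = √((18*5)*(-11) + (-32 + (4*(-2)²)*(7/23))) = √(90*(-11) + (-32 + (4*4)*(7*(1/23)))) = √(-990 + (-32 + 16*(7/23))) = √(-990 + (-32 + 112/23)) = √(-990 - 624/23) = √(-23394/23) = I*√538062/23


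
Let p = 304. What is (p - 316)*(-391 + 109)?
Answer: 3384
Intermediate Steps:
(p - 316)*(-391 + 109) = (304 - 316)*(-391 + 109) = -12*(-282) = 3384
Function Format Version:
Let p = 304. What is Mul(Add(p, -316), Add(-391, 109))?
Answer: 3384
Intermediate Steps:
Mul(Add(p, -316), Add(-391, 109)) = Mul(Add(304, -316), Add(-391, 109)) = Mul(-12, -282) = 3384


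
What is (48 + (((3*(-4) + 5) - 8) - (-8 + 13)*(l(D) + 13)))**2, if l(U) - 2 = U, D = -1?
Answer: 1369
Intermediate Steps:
l(U) = 2 + U
(48 + (((3*(-4) + 5) - 8) - (-8 + 13)*(l(D) + 13)))**2 = (48 + (((3*(-4) + 5) - 8) - (-8 + 13)*((2 - 1) + 13)))**2 = (48 + (((-12 + 5) - 8) - 5*(1 + 13)))**2 = (48 + ((-7 - 8) - 5*14))**2 = (48 + (-15 - 1*70))**2 = (48 + (-15 - 70))**2 = (48 - 85)**2 = (-37)**2 = 1369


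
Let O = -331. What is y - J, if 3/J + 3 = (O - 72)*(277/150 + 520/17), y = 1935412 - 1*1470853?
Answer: 15488107647393/33339377 ≈ 4.6456e+5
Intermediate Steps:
y = 464559 (y = 1935412 - 1470853 = 464559)
J = -7650/33339377 (J = 3/(-3 + (-331 - 72)*(277/150 + 520/17)) = 3/(-3 - 403*(277*(1/150) + 520*(1/17))) = 3/(-3 - 403*(277/150 + 520/17)) = 3/(-3 - 403*82709/2550) = 3/(-3 - 33331727/2550) = 3/(-33339377/2550) = 3*(-2550/33339377) = -7650/33339377 ≈ -0.00022946)
y - J = 464559 - 1*(-7650/33339377) = 464559 + 7650/33339377 = 15488107647393/33339377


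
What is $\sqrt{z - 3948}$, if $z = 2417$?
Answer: $i \sqrt{1531} \approx 39.128 i$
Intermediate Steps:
$\sqrt{z - 3948} = \sqrt{2417 - 3948} = \sqrt{-1531} = i \sqrt{1531}$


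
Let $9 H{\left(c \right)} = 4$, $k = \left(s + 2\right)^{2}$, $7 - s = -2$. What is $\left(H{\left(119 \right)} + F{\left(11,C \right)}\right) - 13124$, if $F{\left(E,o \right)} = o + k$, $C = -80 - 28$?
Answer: $- \frac{117995}{9} \approx -13111.0$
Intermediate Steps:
$s = 9$ ($s = 7 - -2 = 7 + 2 = 9$)
$k = 121$ ($k = \left(9 + 2\right)^{2} = 11^{2} = 121$)
$H{\left(c \right)} = \frac{4}{9}$ ($H{\left(c \right)} = \frac{1}{9} \cdot 4 = \frac{4}{9}$)
$C = -108$
$F{\left(E,o \right)} = 121 + o$ ($F{\left(E,o \right)} = o + 121 = 121 + o$)
$\left(H{\left(119 \right)} + F{\left(11,C \right)}\right) - 13124 = \left(\frac{4}{9} + \left(121 - 108\right)\right) - 13124 = \left(\frac{4}{9} + 13\right) - 13124 = \frac{121}{9} - 13124 = - \frac{117995}{9}$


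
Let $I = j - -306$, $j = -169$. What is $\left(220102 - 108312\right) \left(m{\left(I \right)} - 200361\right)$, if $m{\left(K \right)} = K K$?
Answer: $-20300169680$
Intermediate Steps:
$I = 137$ ($I = -169 - -306 = -169 + 306 = 137$)
$m{\left(K \right)} = K^{2}$
$\left(220102 - 108312\right) \left(m{\left(I \right)} - 200361\right) = \left(220102 - 108312\right) \left(137^{2} - 200361\right) = 111790 \left(18769 - 200361\right) = 111790 \left(-181592\right) = -20300169680$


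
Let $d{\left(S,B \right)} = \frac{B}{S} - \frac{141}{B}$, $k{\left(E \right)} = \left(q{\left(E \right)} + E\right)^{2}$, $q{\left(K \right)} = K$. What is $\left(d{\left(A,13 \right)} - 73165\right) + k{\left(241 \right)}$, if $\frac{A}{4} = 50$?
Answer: $\frac{413785369}{2600} \approx 1.5915 \cdot 10^{5}$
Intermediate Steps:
$A = 200$ ($A = 4 \cdot 50 = 200$)
$k{\left(E \right)} = 4 E^{2}$ ($k{\left(E \right)} = \left(E + E\right)^{2} = \left(2 E\right)^{2} = 4 E^{2}$)
$d{\left(S,B \right)} = - \frac{141}{B} + \frac{B}{S}$
$\left(d{\left(A,13 \right)} - 73165\right) + k{\left(241 \right)} = \left(\left(- \frac{141}{13} + \frac{13}{200}\right) - 73165\right) + 4 \cdot 241^{2} = \left(\left(\left(-141\right) \frac{1}{13} + 13 \cdot \frac{1}{200}\right) - 73165\right) + 4 \cdot 58081 = \left(\left(- \frac{141}{13} + \frac{13}{200}\right) - 73165\right) + 232324 = \left(- \frac{28031}{2600} - 73165\right) + 232324 = - \frac{190257031}{2600} + 232324 = \frac{413785369}{2600}$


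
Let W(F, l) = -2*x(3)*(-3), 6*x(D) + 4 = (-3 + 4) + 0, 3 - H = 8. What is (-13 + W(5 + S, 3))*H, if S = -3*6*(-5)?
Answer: 80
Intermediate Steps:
H = -5 (H = 3 - 1*8 = 3 - 8 = -5)
S = 90 (S = -18*(-5) = 90)
x(D) = -½ (x(D) = -⅔ + ((-3 + 4) + 0)/6 = -⅔ + (1 + 0)/6 = -⅔ + (⅙)*1 = -⅔ + ⅙ = -½)
W(F, l) = -3 (W(F, l) = -2*(-½)*(-3) = 1*(-3) = -3)
(-13 + W(5 + S, 3))*H = (-13 - 3)*(-5) = -16*(-5) = 80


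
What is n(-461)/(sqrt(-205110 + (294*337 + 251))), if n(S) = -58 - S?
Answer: -31*I*sqrt(105781)/8137 ≈ -1.2391*I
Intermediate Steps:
n(-461)/(sqrt(-205110 + (294*337 + 251))) = (-58 - 1*(-461))/(sqrt(-205110 + (294*337 + 251))) = (-58 + 461)/(sqrt(-205110 + (99078 + 251))) = 403/(sqrt(-205110 + 99329)) = 403/(sqrt(-105781)) = 403/((I*sqrt(105781))) = 403*(-I*sqrt(105781)/105781) = -31*I*sqrt(105781)/8137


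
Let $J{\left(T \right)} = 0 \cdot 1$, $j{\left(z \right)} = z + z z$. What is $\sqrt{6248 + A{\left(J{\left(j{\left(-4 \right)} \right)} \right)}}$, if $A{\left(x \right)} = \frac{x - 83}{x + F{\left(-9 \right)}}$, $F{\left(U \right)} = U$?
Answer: $\frac{\sqrt{56315}}{3} \approx 79.103$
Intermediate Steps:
$j{\left(z \right)} = z + z^{2}$
$J{\left(T \right)} = 0$
$A{\left(x \right)} = \frac{-83 + x}{-9 + x}$ ($A{\left(x \right)} = \frac{x - 83}{x - 9} = \frac{-83 + x}{-9 + x}$)
$\sqrt{6248 + A{\left(J{\left(j{\left(-4 \right)} \right)} \right)}} = \sqrt{6248 + \frac{-83 + 0}{-9 + 0}} = \sqrt{6248 + \frac{1}{-9} \left(-83\right)} = \sqrt{6248 - - \frac{83}{9}} = \sqrt{6248 + \frac{83}{9}} = \sqrt{\frac{56315}{9}} = \frac{\sqrt{56315}}{3}$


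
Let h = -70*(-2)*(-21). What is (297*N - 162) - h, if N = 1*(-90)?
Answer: -23952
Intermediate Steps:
N = -90
h = -2940 (h = 140*(-21) = -2940)
(297*N - 162) - h = (297*(-90) - 162) - 1*(-2940) = (-26730 - 162) + 2940 = -26892 + 2940 = -23952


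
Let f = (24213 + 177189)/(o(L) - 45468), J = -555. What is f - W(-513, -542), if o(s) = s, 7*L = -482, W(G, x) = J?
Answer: 87750438/159379 ≈ 550.58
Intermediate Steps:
W(G, x) = -555
L = -482/7 (L = (⅐)*(-482) = -482/7 ≈ -68.857)
f = -704907/159379 (f = (24213 + 177189)/(-482/7 - 45468) = 201402/(-318758/7) = 201402*(-7/318758) = -704907/159379 ≈ -4.4228)
f - W(-513, -542) = -704907/159379 - 1*(-555) = -704907/159379 + 555 = 87750438/159379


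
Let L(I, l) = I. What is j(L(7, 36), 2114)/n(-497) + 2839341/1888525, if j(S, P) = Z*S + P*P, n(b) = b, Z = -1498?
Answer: -1202656635039/134085275 ≈ -8969.3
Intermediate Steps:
j(S, P) = P² - 1498*S (j(S, P) = -1498*S + P*P = -1498*S + P² = P² - 1498*S)
j(L(7, 36), 2114)/n(-497) + 2839341/1888525 = (2114² - 1498*7)/(-497) + 2839341/1888525 = (4468996 - 10486)*(-1/497) + 2839341*(1/1888525) = 4458510*(-1/497) + 2839341/1888525 = -636930/71 + 2839341/1888525 = -1202656635039/134085275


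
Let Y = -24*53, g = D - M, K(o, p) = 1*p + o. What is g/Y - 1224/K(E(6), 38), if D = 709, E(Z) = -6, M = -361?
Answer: -12431/318 ≈ -39.091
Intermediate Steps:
K(o, p) = o + p (K(o, p) = p + o = o + p)
g = 1070 (g = 709 - 1*(-361) = 709 + 361 = 1070)
Y = -1272
g/Y - 1224/K(E(6), 38) = 1070/(-1272) - 1224/(-6 + 38) = 1070*(-1/1272) - 1224/32 = -535/636 - 1224*1/32 = -535/636 - 153/4 = -12431/318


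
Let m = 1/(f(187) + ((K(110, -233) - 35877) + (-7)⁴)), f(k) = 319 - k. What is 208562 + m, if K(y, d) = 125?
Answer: 6928221077/33219 ≈ 2.0856e+5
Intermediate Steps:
m = -1/33219 (m = 1/((319 - 1*187) + ((125 - 35877) + (-7)⁴)) = 1/((319 - 187) + (-35752 + 2401)) = 1/(132 - 33351) = 1/(-33219) = -1/33219 ≈ -3.0103e-5)
208562 + m = 208562 - 1/33219 = 6928221077/33219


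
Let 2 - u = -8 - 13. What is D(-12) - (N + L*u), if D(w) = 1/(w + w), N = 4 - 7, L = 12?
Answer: -6553/24 ≈ -273.04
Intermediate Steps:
N = -3
D(w) = 1/(2*w)
u = 23 (u = 2 - (-8 - 13) = 2 - 1*(-21) = 2 + 21 = 23)
D(-12) - (N + L*u) = (1/2)/(-12) - (-3 + 12*23) = (1/2)*(-1/12) - (-3 + 276) = -1/24 - 1*273 = -1/24 - 273 = -6553/24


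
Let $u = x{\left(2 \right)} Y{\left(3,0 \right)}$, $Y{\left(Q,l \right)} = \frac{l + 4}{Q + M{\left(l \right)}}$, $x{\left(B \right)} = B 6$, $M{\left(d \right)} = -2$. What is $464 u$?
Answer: $22272$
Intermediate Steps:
$x{\left(B \right)} = 6 B$
$Y{\left(Q,l \right)} = \frac{4 + l}{-2 + Q}$ ($Y{\left(Q,l \right)} = \frac{l + 4}{Q - 2} = \frac{4 + l}{-2 + Q}$)
$u = 48$ ($u = 6 \cdot 2 \frac{4 + 0}{-2 + 3} = 12 \cdot 1^{-1} \cdot 4 = 12 \cdot 1 \cdot 4 = 12 \cdot 4 = 48$)
$464 u = 464 \cdot 48 = 22272$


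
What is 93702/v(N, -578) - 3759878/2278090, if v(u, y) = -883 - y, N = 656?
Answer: -21460835197/69481745 ≈ -308.87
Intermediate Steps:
93702/v(N, -578) - 3759878/2278090 = 93702/(-883 - 1*(-578)) - 3759878/2278090 = 93702/(-883 + 578) - 3759878*1/2278090 = 93702/(-305) - 1879939/1139045 = 93702*(-1/305) - 1879939/1139045 = -93702/305 - 1879939/1139045 = -21460835197/69481745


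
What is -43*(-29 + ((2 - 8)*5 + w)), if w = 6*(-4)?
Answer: 3569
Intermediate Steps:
w = -24
-43*(-29 + ((2 - 8)*5 + w)) = -43*(-29 + ((2 - 8)*5 - 24)) = -43*(-29 + (-6*5 - 24)) = -43*(-29 + (-30 - 24)) = -43*(-29 - 54) = -43*(-83) = 3569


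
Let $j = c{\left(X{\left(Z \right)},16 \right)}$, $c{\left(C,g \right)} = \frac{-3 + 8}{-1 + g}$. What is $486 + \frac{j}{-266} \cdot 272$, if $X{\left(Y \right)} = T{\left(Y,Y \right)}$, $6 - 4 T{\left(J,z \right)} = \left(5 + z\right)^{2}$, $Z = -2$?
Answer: $\frac{193778}{399} \approx 485.66$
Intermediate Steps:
$T{\left(J,z \right)} = \frac{3}{2} - \frac{\left(5 + z\right)^{2}}{4}$
$X{\left(Y \right)} = \frac{3}{2} - \frac{\left(5 + Y\right)^{2}}{4}$
$c{\left(C,g \right)} = \frac{5}{-1 + g}$
$j = \frac{1}{3}$ ($j = \frac{5}{-1 + 16} = \frac{5}{15} = 5 \cdot \frac{1}{15} = \frac{1}{3} \approx 0.33333$)
$486 + \frac{j}{-266} \cdot 272 = 486 + \frac{1}{3 \left(-266\right)} 272 = 486 + \frac{1}{3} \left(- \frac{1}{266}\right) 272 = 486 - \frac{136}{399} = \frac{193778}{399}$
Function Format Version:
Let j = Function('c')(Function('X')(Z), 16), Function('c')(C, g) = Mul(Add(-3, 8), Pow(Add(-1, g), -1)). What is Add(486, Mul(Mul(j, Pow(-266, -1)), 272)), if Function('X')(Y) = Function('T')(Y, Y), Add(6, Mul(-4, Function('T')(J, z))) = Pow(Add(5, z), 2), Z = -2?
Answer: Rational(193778, 399) ≈ 485.66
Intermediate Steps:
Function('T')(J, z) = Add(Rational(3, 2), Mul(Rational(-1, 4), Pow(Add(5, z), 2)))
Function('X')(Y) = Add(Rational(3, 2), Mul(Rational(-1, 4), Pow(Add(5, Y), 2)))
Function('c')(C, g) = Mul(5, Pow(Add(-1, g), -1))
j = Rational(1, 3) (j = Mul(5, Pow(Add(-1, 16), -1)) = Mul(5, Pow(15, -1)) = Mul(5, Rational(1, 15)) = Rational(1, 3) ≈ 0.33333)
Add(486, Mul(Mul(j, Pow(-266, -1)), 272)) = Add(486, Mul(Mul(Rational(1, 3), Pow(-266, -1)), 272)) = Add(486, Mul(Mul(Rational(1, 3), Rational(-1, 266)), 272)) = Add(486, Mul(Rational(-1, 798), 272)) = Add(486, Rational(-136, 399)) = Rational(193778, 399)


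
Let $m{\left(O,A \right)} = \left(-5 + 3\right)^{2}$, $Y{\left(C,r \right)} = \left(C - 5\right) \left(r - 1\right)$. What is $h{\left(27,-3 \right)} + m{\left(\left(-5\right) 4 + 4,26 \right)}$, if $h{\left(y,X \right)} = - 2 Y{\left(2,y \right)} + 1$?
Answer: $161$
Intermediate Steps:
$Y{\left(C,r \right)} = \left(-1 + r\right) \left(-5 + C\right)$ ($Y{\left(C,r \right)} = \left(-5 + C\right) \left(-1 + r\right) = \left(-1 + r\right) \left(-5 + C\right)$)
$m{\left(O,A \right)} = 4$ ($m{\left(O,A \right)} = \left(-2\right)^{2} = 4$)
$h{\left(y,X \right)} = -5 + 6 y$ ($h{\left(y,X \right)} = - 2 \left(5 - 2 - 5 y + 2 y\right) + 1 = - 2 \left(3 - 3 y\right) + 1 = \left(-6 + 6 y\right) + 1 = -5 + 6 y$)
$h{\left(27,-3 \right)} + m{\left(\left(-5\right) 4 + 4,26 \right)} = \left(-5 + 6 \cdot 27\right) + 4 = \left(-5 + 162\right) + 4 = 157 + 4 = 161$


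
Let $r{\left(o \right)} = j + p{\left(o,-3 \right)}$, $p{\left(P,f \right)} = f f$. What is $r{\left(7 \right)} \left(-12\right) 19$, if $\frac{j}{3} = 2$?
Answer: $-3420$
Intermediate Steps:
$p{\left(P,f \right)} = f^{2}$
$j = 6$ ($j = 3 \cdot 2 = 6$)
$r{\left(o \right)} = 15$ ($r{\left(o \right)} = 6 + \left(-3\right)^{2} = 6 + 9 = 15$)
$r{\left(7 \right)} \left(-12\right) 19 = 15 \left(-12\right) 19 = \left(-180\right) 19 = -3420$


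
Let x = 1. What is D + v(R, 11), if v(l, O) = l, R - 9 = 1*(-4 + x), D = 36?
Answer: 42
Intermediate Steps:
R = 6 (R = 9 + 1*(-4 + 1) = 9 + 1*(-3) = 9 - 3 = 6)
D + v(R, 11) = 36 + 6 = 42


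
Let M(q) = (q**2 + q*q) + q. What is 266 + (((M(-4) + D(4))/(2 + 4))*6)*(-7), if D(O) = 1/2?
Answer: 133/2 ≈ 66.500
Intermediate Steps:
M(q) = q + 2*q**2 (M(q) = (q**2 + q**2) + q = 2*q**2 + q = q + 2*q**2)
D(O) = 1/2
266 + (((M(-4) + D(4))/(2 + 4))*6)*(-7) = 266 + (((-4*(1 + 2*(-4)) + 1/2)/(2 + 4))*6)*(-7) = 266 + (((-4*(1 - 8) + 1/2)/6)*6)*(-7) = 266 + (((-4*(-7) + 1/2)*(1/6))*6)*(-7) = 266 + (((28 + 1/2)*(1/6))*6)*(-7) = 266 + (((57/2)*(1/6))*6)*(-7) = 266 + ((19/4)*6)*(-7) = 266 + (57/2)*(-7) = 266 - 399/2 = 133/2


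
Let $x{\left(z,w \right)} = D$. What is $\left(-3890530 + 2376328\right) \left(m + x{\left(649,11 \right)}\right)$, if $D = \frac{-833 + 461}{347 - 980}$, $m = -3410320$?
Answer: $\frac{1089585532177992}{211} \approx 5.1639 \cdot 10^{12}$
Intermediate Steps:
$D = \frac{124}{211}$ ($D = - \frac{372}{-633} = \left(-372\right) \left(- \frac{1}{633}\right) = \frac{124}{211} \approx 0.58768$)
$x{\left(z,w \right)} = \frac{124}{211}$
$\left(-3890530 + 2376328\right) \left(m + x{\left(649,11 \right)}\right) = \left(-3890530 + 2376328\right) \left(-3410320 + \frac{124}{211}\right) = \left(-1514202\right) \left(- \frac{719577396}{211}\right) = \frac{1089585532177992}{211}$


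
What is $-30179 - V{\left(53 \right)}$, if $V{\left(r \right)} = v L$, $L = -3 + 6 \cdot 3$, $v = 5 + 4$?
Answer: $-30314$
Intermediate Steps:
$v = 9$
$L = 15$ ($L = -3 + 18 = 15$)
$V{\left(r \right)} = 135$ ($V{\left(r \right)} = 9 \cdot 15 = 135$)
$-30179 - V{\left(53 \right)} = -30179 - 135 = -30314$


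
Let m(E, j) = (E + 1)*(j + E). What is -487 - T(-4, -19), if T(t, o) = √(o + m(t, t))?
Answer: -487 - √5 ≈ -489.24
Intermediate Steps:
m(E, j) = (1 + E)*(E + j)
T(t, o) = √(o + 2*t + 2*t²) (T(t, o) = √(o + (t + t + t² + t*t)) = √(o + (t + t + t² + t²)) = √(o + (2*t + 2*t²)) = √(o + 2*t + 2*t²))
-487 - T(-4, -19) = -487 - √(-19 + 2*(-4) + 2*(-4)²) = -487 - √(-19 - 8 + 2*16) = -487 - √(-19 - 8 + 32) = -487 - √5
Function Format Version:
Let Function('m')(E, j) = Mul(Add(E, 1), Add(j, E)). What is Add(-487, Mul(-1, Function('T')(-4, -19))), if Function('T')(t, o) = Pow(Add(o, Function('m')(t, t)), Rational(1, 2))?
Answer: Add(-487, Mul(-1, Pow(5, Rational(1, 2)))) ≈ -489.24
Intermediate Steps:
Function('m')(E, j) = Mul(Add(1, E), Add(E, j))
Function('T')(t, o) = Pow(Add(o, Mul(2, t), Mul(2, Pow(t, 2))), Rational(1, 2)) (Function('T')(t, o) = Pow(Add(o, Add(t, t, Pow(t, 2), Mul(t, t))), Rational(1, 2)) = Pow(Add(o, Add(t, t, Pow(t, 2), Pow(t, 2))), Rational(1, 2)) = Pow(Add(o, Add(Mul(2, t), Mul(2, Pow(t, 2)))), Rational(1, 2)) = Pow(Add(o, Mul(2, t), Mul(2, Pow(t, 2))), Rational(1, 2)))
Add(-487, Mul(-1, Function('T')(-4, -19))) = Add(-487, Mul(-1, Pow(Add(-19, Mul(2, -4), Mul(2, Pow(-4, 2))), Rational(1, 2)))) = Add(-487, Mul(-1, Pow(Add(-19, -8, Mul(2, 16)), Rational(1, 2)))) = Add(-487, Mul(-1, Pow(Add(-19, -8, 32), Rational(1, 2)))) = Add(-487, Mul(-1, Pow(5, Rational(1, 2))))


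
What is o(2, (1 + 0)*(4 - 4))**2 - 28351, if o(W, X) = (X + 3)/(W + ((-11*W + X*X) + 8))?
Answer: -453615/16 ≈ -28351.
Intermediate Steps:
o(W, X) = (3 + X)/(8 + X**2 - 10*W) (o(W, X) = (3 + X)/(W + ((-11*W + X**2) + 8)) = (3 + X)/(W + ((X**2 - 11*W) + 8)) = (3 + X)/(W + (8 + X**2 - 11*W)) = (3 + X)/(8 + X**2 - 10*W))
o(2, (1 + 0)*(4 - 4))**2 - 28351 = ((3 + (1 + 0)*(4 - 4))/(8 + ((1 + 0)*(4 - 4))**2 - 10*2))**2 - 28351 = ((3 + 1*0)/(8 + (1*0)**2 - 20))**2 - 28351 = ((3 + 0)/(8 + 0**2 - 20))**2 - 28351 = (3/(8 + 0 - 20))**2 - 28351 = (3/(-12))**2 - 28351 = (-1/12*3)**2 - 28351 = (-1/4)**2 - 28351 = 1/16 - 28351 = -453615/16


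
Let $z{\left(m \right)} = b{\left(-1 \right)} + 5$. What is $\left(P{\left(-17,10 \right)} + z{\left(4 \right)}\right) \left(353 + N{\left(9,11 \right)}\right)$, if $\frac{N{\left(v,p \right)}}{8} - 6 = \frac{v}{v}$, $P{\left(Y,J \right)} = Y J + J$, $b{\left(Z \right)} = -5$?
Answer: $-65440$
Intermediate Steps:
$P{\left(Y,J \right)} = J + J Y$ ($P{\left(Y,J \right)} = J Y + J = J + J Y$)
$N{\left(v,p \right)} = 56$ ($N{\left(v,p \right)} = 48 + 8 \frac{v}{v} = 48 + 8 \cdot 1 = 48 + 8 = 56$)
$z{\left(m \right)} = 0$ ($z{\left(m \right)} = -5 + 5 = 0$)
$\left(P{\left(-17,10 \right)} + z{\left(4 \right)}\right) \left(353 + N{\left(9,11 \right)}\right) = \left(10 \left(1 - 17\right) + 0\right) \left(353 + 56\right) = \left(10 \left(-16\right) + 0\right) 409 = \left(-160 + 0\right) 409 = \left(-160\right) 409 = -65440$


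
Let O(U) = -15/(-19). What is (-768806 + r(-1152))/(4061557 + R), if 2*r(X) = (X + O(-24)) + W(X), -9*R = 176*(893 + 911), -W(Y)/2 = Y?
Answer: -262734525/1376987342 ≈ -0.19080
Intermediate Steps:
O(U) = 15/19 (O(U) = -15*(-1/19) = 15/19)
W(Y) = -2*Y
R = -317504/9 (R = -176*(893 + 911)/9 = -176*1804/9 = -⅑*317504 = -317504/9 ≈ -35278.)
r(X) = 15/38 - X/2 (r(X) = ((X + 15/19) - 2*X)/2 = ((15/19 + X) - 2*X)/2 = (15/19 - X)/2 = 15/38 - X/2)
(-768806 + r(-1152))/(4061557 + R) = (-768806 + (15/38 - ½*(-1152)))/(4061557 - 317504/9) = (-768806 + (15/38 + 576))/(36236509/9) = (-768806 + 21903/38)*(9/36236509) = -29192725/38*9/36236509 = -262734525/1376987342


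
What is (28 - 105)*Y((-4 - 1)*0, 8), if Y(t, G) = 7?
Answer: -539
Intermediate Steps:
(28 - 105)*Y((-4 - 1)*0, 8) = (28 - 105)*7 = -77*7 = -539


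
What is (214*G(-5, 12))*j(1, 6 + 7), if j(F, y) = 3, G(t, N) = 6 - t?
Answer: 7062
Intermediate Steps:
(214*G(-5, 12))*j(1, 6 + 7) = (214*(6 - 1*(-5)))*3 = (214*(6 + 5))*3 = (214*11)*3 = 2354*3 = 7062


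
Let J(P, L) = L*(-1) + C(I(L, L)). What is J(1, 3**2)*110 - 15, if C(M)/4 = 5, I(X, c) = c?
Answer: 1195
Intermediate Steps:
C(M) = 20 (C(M) = 4*5 = 20)
J(P, L) = 20 - L (J(P, L) = L*(-1) + 20 = -L + 20 = 20 - L)
J(1, 3**2)*110 - 15 = (20 - 1*3**2)*110 - 15 = (20 - 1*9)*110 - 15 = (20 - 9)*110 - 15 = 11*110 - 15 = 1210 - 15 = 1195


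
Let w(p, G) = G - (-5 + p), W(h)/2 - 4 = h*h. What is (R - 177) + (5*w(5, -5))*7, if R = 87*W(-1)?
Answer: 518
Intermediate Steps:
W(h) = 8 + 2*h² (W(h) = 8 + 2*(h*h) = 8 + 2*h²)
R = 870 (R = 87*(8 + 2*(-1)²) = 87*(8 + 2*1) = 87*(8 + 2) = 87*10 = 870)
w(p, G) = 5 + G - p (w(p, G) = G + (5 - p) = 5 + G - p)
(R - 177) + (5*w(5, -5))*7 = (870 - 177) + (5*(5 - 5 - 1*5))*7 = 693 + (5*(5 - 5 - 5))*7 = 693 + (5*(-5))*7 = 693 - 25*7 = 693 - 175 = 518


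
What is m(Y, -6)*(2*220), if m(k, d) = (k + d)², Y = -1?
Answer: 21560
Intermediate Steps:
m(k, d) = (d + k)²
m(Y, -6)*(2*220) = (-6 - 1)²*(2*220) = (-7)²*440 = 49*440 = 21560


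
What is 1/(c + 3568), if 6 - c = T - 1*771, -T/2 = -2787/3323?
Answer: 3323/14432861 ≈ 0.00023024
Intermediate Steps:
T = 5574/3323 (T = -(-5574)/3323 = -2*(-2787/3323) = 5574/3323 ≈ 1.6774)
c = 2576397/3323 (c = 6 - (5574/3323 - 1*771) = 6 - (5574/3323 - 771) = 6 - 1*(-2556459/3323) = 6 + 2556459/3323 = 2576397/3323 ≈ 775.32)
1/(c + 3568) = 1/(2576397/3323 + 3568) = 1/(14432861/3323) = 3323/14432861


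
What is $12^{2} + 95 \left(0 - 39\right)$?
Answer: $-3561$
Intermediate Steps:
$12^{2} + 95 \left(0 - 39\right) = 144 + 95 \left(0 - 39\right) = 144 + 95 \left(-39\right) = 144 - 3705 = -3561$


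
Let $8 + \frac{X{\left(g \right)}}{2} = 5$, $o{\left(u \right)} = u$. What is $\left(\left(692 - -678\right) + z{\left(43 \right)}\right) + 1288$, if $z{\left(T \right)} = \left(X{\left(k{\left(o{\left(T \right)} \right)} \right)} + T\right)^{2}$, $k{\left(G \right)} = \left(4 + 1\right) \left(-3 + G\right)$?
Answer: $4027$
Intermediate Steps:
$k{\left(G \right)} = -15 + 5 G$ ($k{\left(G \right)} = 5 \left(-3 + G\right) = -15 + 5 G$)
$X{\left(g \right)} = -6$ ($X{\left(g \right)} = -16 + 2 \cdot 5 = -16 + 10 = -6$)
$z{\left(T \right)} = \left(-6 + T\right)^{2}$
$\left(\left(692 - -678\right) + z{\left(43 \right)}\right) + 1288 = \left(\left(692 - -678\right) + \left(-6 + 43\right)^{2}\right) + 1288 = \left(\left(692 + 678\right) + 37^{2}\right) + 1288 = \left(1370 + 1369\right) + 1288 = 2739 + 1288 = 4027$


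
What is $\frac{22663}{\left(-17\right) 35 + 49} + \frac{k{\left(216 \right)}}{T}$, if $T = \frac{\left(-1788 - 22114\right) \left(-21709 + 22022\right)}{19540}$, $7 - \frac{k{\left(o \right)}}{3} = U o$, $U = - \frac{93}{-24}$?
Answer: $- \frac{71491939769}{2042401998} \approx -35.004$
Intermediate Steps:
$U = \frac{31}{8}$ ($U = \left(-93\right) \left(- \frac{1}{24}\right) = \frac{31}{8} \approx 3.875$)
$k{\left(o \right)} = 21 - \frac{93 o}{8}$ ($k{\left(o \right)} = 21 - 3 \frac{31 o}{8} = 21 - \frac{93 o}{8}$)
$T = - \frac{3740663}{9770}$ ($T = \left(-23902\right) 313 \cdot \frac{1}{19540} = \left(-7481326\right) \frac{1}{19540} = - \frac{3740663}{9770} \approx -382.87$)
$\frac{22663}{\left(-17\right) 35 + 49} + \frac{k{\left(216 \right)}}{T} = \frac{22663}{\left(-17\right) 35 + 49} + \frac{21 - 2511}{- \frac{3740663}{9770}} = \frac{22663}{-595 + 49} + \left(21 - 2511\right) \left(- \frac{9770}{3740663}\right) = \frac{22663}{-546} - - \frac{24327300}{3740663} = 22663 \left(- \frac{1}{546}\right) + \frac{24327300}{3740663} = - \frac{22663}{546} + \frac{24327300}{3740663} = - \frac{71491939769}{2042401998}$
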